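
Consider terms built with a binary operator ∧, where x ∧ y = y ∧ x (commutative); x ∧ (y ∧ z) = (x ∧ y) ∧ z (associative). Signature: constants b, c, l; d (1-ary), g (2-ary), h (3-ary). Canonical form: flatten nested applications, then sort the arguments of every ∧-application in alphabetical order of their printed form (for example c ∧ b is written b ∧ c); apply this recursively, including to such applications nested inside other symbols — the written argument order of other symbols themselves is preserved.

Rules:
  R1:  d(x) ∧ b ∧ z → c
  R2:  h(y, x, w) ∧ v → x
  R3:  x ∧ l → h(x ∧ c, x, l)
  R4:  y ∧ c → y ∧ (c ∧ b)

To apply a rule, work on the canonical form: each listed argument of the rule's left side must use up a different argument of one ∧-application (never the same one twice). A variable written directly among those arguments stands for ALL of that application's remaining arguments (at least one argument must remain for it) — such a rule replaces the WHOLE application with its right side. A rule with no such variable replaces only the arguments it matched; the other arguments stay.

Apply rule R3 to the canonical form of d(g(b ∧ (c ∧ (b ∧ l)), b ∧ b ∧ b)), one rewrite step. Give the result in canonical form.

Answer: d(g(h(b ∧ b ∧ c ∧ c, b ∧ b ∧ c, l), b ∧ b ∧ b))

Derivation:
Canonical form:  d(g(b ∧ b ∧ c ∧ l, b ∧ b ∧ b))
R3 matches:  uses l;  x := b ∧ b ∧ c
The extension variable absorbs all remaining arguments, so the whole application is rewritten.
Giving:  d(g(h(b ∧ b ∧ c ∧ c, b ∧ b ∧ c, l), b ∧ b ∧ b))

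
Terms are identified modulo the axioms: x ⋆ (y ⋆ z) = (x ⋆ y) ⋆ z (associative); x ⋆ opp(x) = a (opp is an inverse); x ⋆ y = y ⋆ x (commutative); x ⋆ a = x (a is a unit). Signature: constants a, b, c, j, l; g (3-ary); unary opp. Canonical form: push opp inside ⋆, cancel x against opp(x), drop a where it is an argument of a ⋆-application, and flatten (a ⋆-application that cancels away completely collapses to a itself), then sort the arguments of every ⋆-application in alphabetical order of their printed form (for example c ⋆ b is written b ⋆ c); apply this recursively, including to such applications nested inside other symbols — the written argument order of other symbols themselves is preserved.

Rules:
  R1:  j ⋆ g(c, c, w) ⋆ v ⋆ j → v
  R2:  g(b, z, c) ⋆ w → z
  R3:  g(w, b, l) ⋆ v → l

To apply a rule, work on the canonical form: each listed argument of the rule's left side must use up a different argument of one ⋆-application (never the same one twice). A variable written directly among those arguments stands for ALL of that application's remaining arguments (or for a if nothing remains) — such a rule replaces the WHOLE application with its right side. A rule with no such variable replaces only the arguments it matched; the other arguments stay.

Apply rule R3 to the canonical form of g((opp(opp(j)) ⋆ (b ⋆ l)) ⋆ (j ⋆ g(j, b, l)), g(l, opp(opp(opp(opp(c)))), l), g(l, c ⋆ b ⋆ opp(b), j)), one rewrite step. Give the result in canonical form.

Canonical form:  g(b ⋆ g(j, b, l) ⋆ j ⋆ j ⋆ l, g(l, c, l), g(l, c, j))
R3 matches:  uses g(j, b, l);  v := b ⋆ j ⋆ j ⋆ l, w := j
The extension variable absorbs all remaining arguments, so the whole application is rewritten.
Result:  g(l, g(l, c, l), g(l, c, j))

Answer: g(l, g(l, c, l), g(l, c, j))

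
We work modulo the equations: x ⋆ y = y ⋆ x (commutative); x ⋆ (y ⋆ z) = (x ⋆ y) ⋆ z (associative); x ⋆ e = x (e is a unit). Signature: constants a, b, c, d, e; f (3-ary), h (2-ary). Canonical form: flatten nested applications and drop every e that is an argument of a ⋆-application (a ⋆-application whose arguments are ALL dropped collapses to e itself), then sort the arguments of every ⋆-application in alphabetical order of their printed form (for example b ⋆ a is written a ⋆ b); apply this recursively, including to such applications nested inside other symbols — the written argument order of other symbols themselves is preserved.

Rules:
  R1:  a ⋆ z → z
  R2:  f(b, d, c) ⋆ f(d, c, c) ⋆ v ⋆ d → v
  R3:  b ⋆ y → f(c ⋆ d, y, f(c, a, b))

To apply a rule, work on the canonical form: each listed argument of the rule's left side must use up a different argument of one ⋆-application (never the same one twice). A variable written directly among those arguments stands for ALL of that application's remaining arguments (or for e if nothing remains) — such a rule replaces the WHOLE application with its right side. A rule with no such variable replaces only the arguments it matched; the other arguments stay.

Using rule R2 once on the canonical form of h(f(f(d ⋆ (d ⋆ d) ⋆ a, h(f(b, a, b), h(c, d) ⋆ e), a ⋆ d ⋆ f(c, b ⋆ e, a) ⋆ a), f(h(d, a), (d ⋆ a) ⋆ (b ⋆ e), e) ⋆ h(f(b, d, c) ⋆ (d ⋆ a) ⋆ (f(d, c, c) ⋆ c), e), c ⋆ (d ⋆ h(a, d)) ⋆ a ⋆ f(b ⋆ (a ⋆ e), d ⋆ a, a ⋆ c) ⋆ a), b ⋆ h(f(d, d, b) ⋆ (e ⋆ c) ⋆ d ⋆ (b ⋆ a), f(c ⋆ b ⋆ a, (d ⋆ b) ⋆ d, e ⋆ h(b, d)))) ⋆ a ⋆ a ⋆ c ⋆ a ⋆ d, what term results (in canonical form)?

Canonical form:  a ⋆ a ⋆ a ⋆ c ⋆ d ⋆ h(f(f(a ⋆ d ⋆ d ⋆ d, h(f(b, a, b), h(c, d)), a ⋆ a ⋆ d ⋆ f(c, b, a)), f(h(d, a), a ⋆ b ⋆ d, e) ⋆ h(a ⋆ c ⋆ d ⋆ f(b, d, c) ⋆ f(d, c, c), e), a ⋆ a ⋆ c ⋆ d ⋆ f(a ⋆ b, a ⋆ d, a ⋆ c) ⋆ h(a, d)), b ⋆ h(a ⋆ b ⋆ c ⋆ d ⋆ f(d, d, b), f(a ⋆ b ⋆ c, b ⋆ d ⋆ d, h(b, d))))
Match R2:  consume d, f(b, d, c), f(d, c, c);  v := a ⋆ c
Every leftover argument binds to the variable; the entire application is replaced.
Giving:  a ⋆ a ⋆ a ⋆ c ⋆ d ⋆ h(f(f(a ⋆ d ⋆ d ⋆ d, h(f(b, a, b), h(c, d)), a ⋆ a ⋆ d ⋆ f(c, b, a)), f(h(d, a), a ⋆ b ⋆ d, e) ⋆ h(a ⋆ c, e), a ⋆ a ⋆ c ⋆ d ⋆ f(a ⋆ b, a ⋆ d, a ⋆ c) ⋆ h(a, d)), b ⋆ h(a ⋆ b ⋆ c ⋆ d ⋆ f(d, d, b), f(a ⋆ b ⋆ c, b ⋆ d ⋆ d, h(b, d))))

Answer: a ⋆ a ⋆ a ⋆ c ⋆ d ⋆ h(f(f(a ⋆ d ⋆ d ⋆ d, h(f(b, a, b), h(c, d)), a ⋆ a ⋆ d ⋆ f(c, b, a)), f(h(d, a), a ⋆ b ⋆ d, e) ⋆ h(a ⋆ c, e), a ⋆ a ⋆ c ⋆ d ⋆ f(a ⋆ b, a ⋆ d, a ⋆ c) ⋆ h(a, d)), b ⋆ h(a ⋆ b ⋆ c ⋆ d ⋆ f(d, d, b), f(a ⋆ b ⋆ c, b ⋆ d ⋆ d, h(b, d))))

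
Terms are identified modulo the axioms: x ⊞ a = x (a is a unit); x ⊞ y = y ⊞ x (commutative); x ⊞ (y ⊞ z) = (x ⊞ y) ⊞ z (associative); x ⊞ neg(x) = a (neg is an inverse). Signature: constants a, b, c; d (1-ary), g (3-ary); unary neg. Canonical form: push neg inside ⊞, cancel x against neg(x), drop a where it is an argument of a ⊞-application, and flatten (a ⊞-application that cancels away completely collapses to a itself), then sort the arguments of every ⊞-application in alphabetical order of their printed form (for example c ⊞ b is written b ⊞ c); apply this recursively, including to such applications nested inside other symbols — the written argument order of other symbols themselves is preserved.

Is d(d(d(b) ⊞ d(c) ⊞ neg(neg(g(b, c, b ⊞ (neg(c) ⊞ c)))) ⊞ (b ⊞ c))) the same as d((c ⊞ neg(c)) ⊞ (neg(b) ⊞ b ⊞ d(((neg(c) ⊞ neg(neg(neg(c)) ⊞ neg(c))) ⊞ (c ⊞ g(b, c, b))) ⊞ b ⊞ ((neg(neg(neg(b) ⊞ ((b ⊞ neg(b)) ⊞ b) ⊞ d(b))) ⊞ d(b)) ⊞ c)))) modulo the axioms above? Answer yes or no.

Left:  d(d(d(b) ⊞ d(c) ⊞ neg(neg(g(b, c, b ⊞ (neg(c) ⊞ c)))) ⊞ (b ⊞ c)))
  Work inside:  d(b) ⊞ d(c) ⊞ neg(neg(g(b, c, b ⊞ (neg(c) ⊞ c)))) ⊞ (b ⊞ c)
  Push neg inside:  distribute neg over ⊞ and collapse double neg
  Combine occurrences:  d(b) ⊞ d(c) ⊞ g(b, c, b) ⊞ b ⊞ c
  Sort:  b ⊞ c ⊞ d(b) ⊞ d(c) ⊞ g(b, c, b)
  Rebuild:  d(d(b ⊞ c ⊞ d(b) ⊞ d(c) ⊞ g(b, c, b)))
Right:  d((c ⊞ neg(c)) ⊞ (neg(b) ⊞ b ⊞ d(((neg(c) ⊞ neg(neg(neg(c)) ⊞ neg(c))) ⊞ (c ⊞ g(b, c, b))) ⊞ b ⊞ ((neg(neg(neg(b) ⊞ ((b ⊞ neg(b)) ⊞ b) ⊞ d(b))) ⊞ d(b)) ⊞ c))))
  Work inside:  (c ⊞ neg(c)) ⊞ (neg(b) ⊞ b ⊞ d(((neg(c) ⊞ neg(neg(neg(c)) ⊞ neg(c))) ⊞ (c ⊞ g(b, c, b))) ⊞ b ⊞ ((neg(neg(neg(b) ⊞ ((b ⊞ neg(b)) ⊞ b) ⊞ d(b))) ⊞ d(b)) ⊞ c)))
  Push neg inside:  distribute neg over ⊞ and collapse double neg
  Cancel:  c cancels; b cancels
  Combine occurrences:  d(b ⊞ c ⊞ d(b) ⊞ d(b) ⊞ g(b, c, b))
  Rebuild:  d(d(b ⊞ c ⊞ d(b) ⊞ d(b) ⊞ g(b, c, b)))

Answer: no — d(d(b ⊞ c ⊞ d(b) ⊞ d(c) ⊞ g(b, c, b))) vs d(d(b ⊞ c ⊞ d(b) ⊞ d(b) ⊞ g(b, c, b)))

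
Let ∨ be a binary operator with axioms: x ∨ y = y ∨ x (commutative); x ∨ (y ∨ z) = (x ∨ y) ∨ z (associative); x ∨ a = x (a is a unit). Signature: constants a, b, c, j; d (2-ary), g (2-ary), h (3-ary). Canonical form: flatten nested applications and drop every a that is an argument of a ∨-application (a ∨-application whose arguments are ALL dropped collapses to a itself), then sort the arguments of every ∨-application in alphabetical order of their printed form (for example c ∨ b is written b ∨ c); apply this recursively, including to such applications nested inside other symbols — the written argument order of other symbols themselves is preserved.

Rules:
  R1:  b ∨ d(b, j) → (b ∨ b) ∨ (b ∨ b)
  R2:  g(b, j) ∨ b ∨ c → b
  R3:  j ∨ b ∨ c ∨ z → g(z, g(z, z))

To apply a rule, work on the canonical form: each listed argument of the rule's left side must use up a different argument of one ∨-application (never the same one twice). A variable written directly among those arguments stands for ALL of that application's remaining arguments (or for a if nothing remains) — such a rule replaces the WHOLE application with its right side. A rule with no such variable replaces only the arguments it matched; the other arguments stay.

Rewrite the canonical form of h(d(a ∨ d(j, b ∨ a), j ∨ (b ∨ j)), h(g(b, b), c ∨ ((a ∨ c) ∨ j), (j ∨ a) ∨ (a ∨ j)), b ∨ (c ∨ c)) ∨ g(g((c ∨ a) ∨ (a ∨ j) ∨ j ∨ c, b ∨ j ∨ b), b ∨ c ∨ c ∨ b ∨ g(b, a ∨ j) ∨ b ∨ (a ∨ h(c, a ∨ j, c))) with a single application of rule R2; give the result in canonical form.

Answer: g(g(c ∨ c ∨ j ∨ j, b ∨ b ∨ j), b ∨ b ∨ b ∨ c ∨ h(c, j, c)) ∨ h(d(d(j, b), b ∨ j ∨ j), h(g(b, b), c ∨ c ∨ j, j ∨ j), b ∨ c ∨ c)

Derivation:
Canonical form:  g(g(c ∨ c ∨ j ∨ j, b ∨ b ∨ j), b ∨ b ∨ b ∨ c ∨ c ∨ g(b, j) ∨ h(c, j, c)) ∨ h(d(d(j, b), b ∨ j ∨ j), h(g(b, b), c ∨ c ∨ j, j ∨ j), b ∨ c ∨ c)
Apply R2:  consuming b, c, g(b, j)
Result:  g(g(c ∨ c ∨ j ∨ j, b ∨ b ∨ j), b ∨ b ∨ b ∨ c ∨ h(c, j, c)) ∨ h(d(d(j, b), b ∨ j ∨ j), h(g(b, b), c ∨ c ∨ j, j ∨ j), b ∨ c ∨ c)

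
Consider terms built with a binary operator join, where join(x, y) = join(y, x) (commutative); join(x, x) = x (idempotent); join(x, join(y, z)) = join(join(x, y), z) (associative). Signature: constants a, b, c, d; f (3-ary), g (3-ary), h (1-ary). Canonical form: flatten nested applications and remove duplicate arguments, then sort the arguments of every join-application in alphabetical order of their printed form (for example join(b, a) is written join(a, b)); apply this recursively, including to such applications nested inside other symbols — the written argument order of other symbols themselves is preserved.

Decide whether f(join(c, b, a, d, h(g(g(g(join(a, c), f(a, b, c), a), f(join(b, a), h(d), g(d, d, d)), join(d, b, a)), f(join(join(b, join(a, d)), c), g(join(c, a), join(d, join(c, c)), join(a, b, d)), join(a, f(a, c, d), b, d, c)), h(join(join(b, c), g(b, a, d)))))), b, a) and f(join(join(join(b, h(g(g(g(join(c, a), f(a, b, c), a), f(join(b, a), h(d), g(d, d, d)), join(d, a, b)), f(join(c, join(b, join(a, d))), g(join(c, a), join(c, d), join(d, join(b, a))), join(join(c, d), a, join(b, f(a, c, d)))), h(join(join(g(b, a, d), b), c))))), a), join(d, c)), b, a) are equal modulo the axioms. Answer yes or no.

Answer: yes — both canonical forms are f(join(a, b, c, d, h(g(g(g(join(a, c), f(a, b, c), a), f(join(a, b), h(d), g(d, d, d)), join(a, b, d)), f(join(a, b, c, d), g(join(a, c), join(c, d), join(a, b, d)), join(a, b, c, d, f(a, c, d))), h(join(b, c, g(b, a, d)))))), b, a)

Derivation:
Left:  f(join(c, b, a, d, h(g(g(g(join(a, c), f(a, b, c), a), f(join(b, a), h(d), g(d, d, d)), join(d, b, a)), f(join(join(b, join(a, d)), c), g(join(c, a), join(d, join(c, c)), join(a, b, d)), join(a, f(a, c, d), b, d, c)), h(join(join(b, c), g(b, a, d)))))), b, a)
  Descend into:  join(c, b, a, d, h(g(g(g(join(a, c), f(a, b, c), a), f(join(b, a), h(d), g(d, d, d)), join(d, b, a)), f(join(join(b, join(a, d)), c), g(join(c, a), join(d, join(c, c)), join(a, b, d)), join(a, f(a, c, d), b, d, c)), h(join(join(b, c), g(b, a, d))))))
  Simplify inside:  h(g(g(g(join(a, c), f(a, b, c), a), f(join(b, a), h(d), g(d, d, d)), join(d, b, a)), f(join(join(b, join(a, d)), c), g(join(c, a), join(d, join(c, c)), join(a, b, d)), join(a, f(a, c, d), b, d, c)), h(join(join(b, c), g(b, a, d)))))  →  h(g(g(g(join(a, c), f(a, b, c), a), f(join(a, b), h(d), g(d, d, d)), join(a, b, d)), f(join(a, b, c, d), g(join(a, c), join(c, d), join(a, b, d)), join(a, b, c, d, f(a, c, d))), h(join(b, c, g(b, a, d)))))
  Order the arguments:  join(a, b, c, d, h(g(g(g(join(a, c), f(a, b, c), a), f(join(a, b), h(d), g(d, d, d)), join(a, b, d)), f(join(a, b, c, d), g(join(a, c), join(c, d), join(a, b, d)), join(a, b, c, d, f(a, c, d))), h(join(b, c, g(b, a, d))))))
  Rebuild:  f(join(a, b, c, d, h(g(g(g(join(a, c), f(a, b, c), a), f(join(a, b), h(d), g(d, d, d)), join(a, b, d)), f(join(a, b, c, d), g(join(a, c), join(c, d), join(a, b, d)), join(a, b, c, d, f(a, c, d))), h(join(b, c, g(b, a, d)))))), b, a)
Right:  f(join(join(join(b, h(g(g(g(join(c, a), f(a, b, c), a), f(join(b, a), h(d), g(d, d, d)), join(d, a, b)), f(join(c, join(b, join(a, d))), g(join(c, a), join(c, d), join(d, join(b, a))), join(join(c, d), a, join(b, f(a, c, d)))), h(join(join(g(b, a, d), b), c))))), a), join(d, c)), b, a)
  Work inside:  join(join(join(b, h(g(g(g(join(c, a), f(a, b, c), a), f(join(b, a), h(d), g(d, d, d)), join(d, a, b)), f(join(c, join(b, join(a, d))), g(join(c, a), join(c, d), join(d, join(b, a))), join(join(c, d), a, join(b, f(a, c, d)))), h(join(join(g(b, a, d), b), c))))), a), join(d, c))
  Un-nest:  join(b, h(g(g(g(join(c, a), f(a, b, c), a), f(join(b, a), h(d), g(d, d, d)), join(d, a, b)), f(join(c, join(b, join(a, d))), g(join(c, a), join(c, d), join(d, join(b, a))), join(join(c, d), a, join(b, f(a, c, d)))), h(join(join(g(b, a, d), b), c)))), a, d, c)
  Canonicalize subterm:  h(g(g(g(join(c, a), f(a, b, c), a), f(join(b, a), h(d), g(d, d, d)), join(d, a, b)), f(join(c, join(b, join(a, d))), g(join(c, a), join(c, d), join(d, join(b, a))), join(join(c, d), a, join(b, f(a, c, d)))), h(join(join(g(b, a, d), b), c))))  →  h(g(g(g(join(a, c), f(a, b, c), a), f(join(a, b), h(d), g(d, d, d)), join(a, b, d)), f(join(a, b, c, d), g(join(a, c), join(c, d), join(a, b, d)), join(a, b, c, d, f(a, c, d))), h(join(b, c, g(b, a, d)))))
  Order the arguments:  join(a, b, c, d, h(g(g(g(join(a, c), f(a, b, c), a), f(join(a, b), h(d), g(d, d, d)), join(a, b, d)), f(join(a, b, c, d), g(join(a, c), join(c, d), join(a, b, d)), join(a, b, c, d, f(a, c, d))), h(join(b, c, g(b, a, d))))))
  Put back:  f(join(a, b, c, d, h(g(g(g(join(a, c), f(a, b, c), a), f(join(a, b), h(d), g(d, d, d)), join(a, b, d)), f(join(a, b, c, d), g(join(a, c), join(c, d), join(a, b, d)), join(a, b, c, d, f(a, c, d))), h(join(b, c, g(b, a, d)))))), b, a)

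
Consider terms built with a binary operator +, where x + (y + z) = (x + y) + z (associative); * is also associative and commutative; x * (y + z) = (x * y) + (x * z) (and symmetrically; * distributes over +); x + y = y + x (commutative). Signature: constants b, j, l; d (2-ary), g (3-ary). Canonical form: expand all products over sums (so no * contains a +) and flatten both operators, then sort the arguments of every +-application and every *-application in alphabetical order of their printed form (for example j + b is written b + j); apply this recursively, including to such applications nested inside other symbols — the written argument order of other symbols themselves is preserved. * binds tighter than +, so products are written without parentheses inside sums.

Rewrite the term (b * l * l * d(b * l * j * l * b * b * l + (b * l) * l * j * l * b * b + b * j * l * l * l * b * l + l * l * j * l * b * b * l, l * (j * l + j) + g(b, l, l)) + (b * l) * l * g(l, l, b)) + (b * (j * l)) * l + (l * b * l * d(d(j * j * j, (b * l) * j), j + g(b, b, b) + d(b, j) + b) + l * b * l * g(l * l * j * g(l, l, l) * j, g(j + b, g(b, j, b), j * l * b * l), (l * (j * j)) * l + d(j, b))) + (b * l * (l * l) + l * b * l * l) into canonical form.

Answer: b * d(b * b * b * j * l * l * l + b * b * b * j * l * l * l + b * b * j * l * l * l * l + b * b * j * l * l * l * l, g(b, l, l) + j * l + j * l * l) * l * l + b * d(d(j * j * j, b * j * l), b + d(b, j) + g(b, b, b) + j) * l * l + b * g(g(l, l, l) * j * j * l * l, g(b + j, g(b, j, b), b * j * l * l), d(j, b) + j * j * l * l) * l * l + b * g(l, l, b) * l * l + b * j * l * l + b * l * l * l + b * l * l * l

Derivation:
Expand products over sums:  b * d(b * b * b * j * l * l * l + b * b * b * j * l * l * l + b * b * j * l * l * l * l + b * b * j * l * l * l * l, g(b, l, l) + j * l + j * l * l) * l * l + b * g(l, l, b) * l * l + b * j * l * l + b * d(d(j * j * j, b * j * l), b + d(b, j) + g(b, b, b) + j) * l * l + b * g(g(l, l, l) * j * j * l * l, g(b + j, g(b, j, b), b * j * l * l), d(j, b) + j * j * l * l) * l * l + b * l * l * l + b * l * l * l
Order the arguments:  b * d(b * b * b * j * l * l * l + b * b * b * j * l * l * l + b * b * j * l * l * l * l + b * b * j * l * l * l * l, g(b, l, l) + j * l + j * l * l) * l * l + b * d(d(j * j * j, b * j * l), b + d(b, j) + g(b, b, b) + j) * l * l + b * g(g(l, l, l) * j * j * l * l, g(b + j, g(b, j, b), b * j * l * l), d(j, b) + j * j * l * l) * l * l + b * g(l, l, b) * l * l + b * j * l * l + b * l * l * l + b * l * l * l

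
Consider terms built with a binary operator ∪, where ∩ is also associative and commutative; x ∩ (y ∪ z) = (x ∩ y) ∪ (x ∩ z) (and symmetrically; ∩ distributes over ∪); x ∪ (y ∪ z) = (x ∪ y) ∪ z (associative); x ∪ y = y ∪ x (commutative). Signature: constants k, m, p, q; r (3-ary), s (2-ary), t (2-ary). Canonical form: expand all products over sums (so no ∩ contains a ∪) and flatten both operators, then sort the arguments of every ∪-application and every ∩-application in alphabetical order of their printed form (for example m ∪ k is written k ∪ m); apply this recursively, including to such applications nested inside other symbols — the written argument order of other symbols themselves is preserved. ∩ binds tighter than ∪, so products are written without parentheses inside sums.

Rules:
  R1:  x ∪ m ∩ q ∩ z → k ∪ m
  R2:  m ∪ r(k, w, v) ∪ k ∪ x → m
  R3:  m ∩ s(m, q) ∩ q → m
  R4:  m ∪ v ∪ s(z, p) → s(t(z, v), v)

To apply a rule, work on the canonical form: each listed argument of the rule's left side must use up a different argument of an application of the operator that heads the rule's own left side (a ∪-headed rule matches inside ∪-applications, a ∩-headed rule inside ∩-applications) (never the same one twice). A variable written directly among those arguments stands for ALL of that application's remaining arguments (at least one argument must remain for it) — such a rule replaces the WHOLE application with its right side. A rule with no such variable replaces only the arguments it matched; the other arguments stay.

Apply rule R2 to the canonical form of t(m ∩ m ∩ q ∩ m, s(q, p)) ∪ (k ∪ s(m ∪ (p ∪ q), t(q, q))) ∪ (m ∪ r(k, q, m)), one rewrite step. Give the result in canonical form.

Answer: m

Derivation:
Canonical form:  k ∪ m ∪ r(k, q, m) ∪ s(m ∪ p ∪ q, t(q, q)) ∪ t(m ∩ m ∩ m ∩ q, s(q, p))
Match R2:  consume k, m, r(k, q, m);  v := m, w := q, x := s(m ∪ p ∪ q, t(q, q)) ∪ t(m ∩ m ∩ m ∩ q, s(q, p))
The extension variable absorbs all remaining arguments, so the whole application is rewritten.
Giving:  m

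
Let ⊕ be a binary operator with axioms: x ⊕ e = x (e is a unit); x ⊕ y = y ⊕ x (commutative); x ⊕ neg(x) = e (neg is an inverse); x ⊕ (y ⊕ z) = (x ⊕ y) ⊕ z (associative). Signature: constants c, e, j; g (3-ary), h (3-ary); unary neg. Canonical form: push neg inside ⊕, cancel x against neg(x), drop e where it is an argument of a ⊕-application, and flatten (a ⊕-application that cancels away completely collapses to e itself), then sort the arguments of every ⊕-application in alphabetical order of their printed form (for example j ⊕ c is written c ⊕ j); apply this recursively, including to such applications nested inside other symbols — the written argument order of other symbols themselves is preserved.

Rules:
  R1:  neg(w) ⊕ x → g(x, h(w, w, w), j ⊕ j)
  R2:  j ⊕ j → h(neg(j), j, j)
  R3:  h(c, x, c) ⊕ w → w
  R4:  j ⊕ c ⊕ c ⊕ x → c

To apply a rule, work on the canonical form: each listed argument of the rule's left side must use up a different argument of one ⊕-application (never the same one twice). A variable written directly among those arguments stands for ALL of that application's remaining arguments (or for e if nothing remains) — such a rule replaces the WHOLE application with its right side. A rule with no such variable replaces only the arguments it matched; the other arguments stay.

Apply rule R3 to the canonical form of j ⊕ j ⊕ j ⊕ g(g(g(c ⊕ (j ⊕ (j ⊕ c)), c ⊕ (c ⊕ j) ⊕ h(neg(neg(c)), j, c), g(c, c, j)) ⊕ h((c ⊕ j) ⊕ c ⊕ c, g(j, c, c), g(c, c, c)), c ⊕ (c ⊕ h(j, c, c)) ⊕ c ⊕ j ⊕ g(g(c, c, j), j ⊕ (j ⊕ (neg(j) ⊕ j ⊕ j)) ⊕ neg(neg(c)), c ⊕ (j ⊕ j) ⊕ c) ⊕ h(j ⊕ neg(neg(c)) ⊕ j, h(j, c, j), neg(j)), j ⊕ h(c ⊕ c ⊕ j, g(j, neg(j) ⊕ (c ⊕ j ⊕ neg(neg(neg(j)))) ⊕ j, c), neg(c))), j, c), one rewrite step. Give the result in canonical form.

Answer: g(g(g(c ⊕ c ⊕ j ⊕ j, c ⊕ c ⊕ j, g(c, c, j)) ⊕ h(c ⊕ c ⊕ c ⊕ j, g(j, c, c), g(c, c, c)), c ⊕ c ⊕ c ⊕ g(g(c, c, j), c ⊕ j ⊕ j ⊕ j, c ⊕ c ⊕ j ⊕ j) ⊕ h(c ⊕ j ⊕ j, h(j, c, j), neg(j)) ⊕ h(j, c, c) ⊕ j, h(c ⊕ c ⊕ j, g(j, c, c), neg(c)) ⊕ j), j, c) ⊕ j ⊕ j ⊕ j

Derivation:
Canonical form:  g(g(g(c ⊕ c ⊕ j ⊕ j, c ⊕ c ⊕ h(c, j, c) ⊕ j, g(c, c, j)) ⊕ h(c ⊕ c ⊕ c ⊕ j, g(j, c, c), g(c, c, c)), c ⊕ c ⊕ c ⊕ g(g(c, c, j), c ⊕ j ⊕ j ⊕ j, c ⊕ c ⊕ j ⊕ j) ⊕ h(c ⊕ j ⊕ j, h(j, c, j), neg(j)) ⊕ h(j, c, c) ⊕ j, h(c ⊕ c ⊕ j, g(j, c, c), neg(c)) ⊕ j), j, c) ⊕ j ⊕ j ⊕ j
Apply R3:  consuming h(c, j, c);  w := c ⊕ c ⊕ j, x := j
The variable takes the whole remainder — replace the entire application.
Result:  g(g(g(c ⊕ c ⊕ j ⊕ j, c ⊕ c ⊕ j, g(c, c, j)) ⊕ h(c ⊕ c ⊕ c ⊕ j, g(j, c, c), g(c, c, c)), c ⊕ c ⊕ c ⊕ g(g(c, c, j), c ⊕ j ⊕ j ⊕ j, c ⊕ c ⊕ j ⊕ j) ⊕ h(c ⊕ j ⊕ j, h(j, c, j), neg(j)) ⊕ h(j, c, c) ⊕ j, h(c ⊕ c ⊕ j, g(j, c, c), neg(c)) ⊕ j), j, c) ⊕ j ⊕ j ⊕ j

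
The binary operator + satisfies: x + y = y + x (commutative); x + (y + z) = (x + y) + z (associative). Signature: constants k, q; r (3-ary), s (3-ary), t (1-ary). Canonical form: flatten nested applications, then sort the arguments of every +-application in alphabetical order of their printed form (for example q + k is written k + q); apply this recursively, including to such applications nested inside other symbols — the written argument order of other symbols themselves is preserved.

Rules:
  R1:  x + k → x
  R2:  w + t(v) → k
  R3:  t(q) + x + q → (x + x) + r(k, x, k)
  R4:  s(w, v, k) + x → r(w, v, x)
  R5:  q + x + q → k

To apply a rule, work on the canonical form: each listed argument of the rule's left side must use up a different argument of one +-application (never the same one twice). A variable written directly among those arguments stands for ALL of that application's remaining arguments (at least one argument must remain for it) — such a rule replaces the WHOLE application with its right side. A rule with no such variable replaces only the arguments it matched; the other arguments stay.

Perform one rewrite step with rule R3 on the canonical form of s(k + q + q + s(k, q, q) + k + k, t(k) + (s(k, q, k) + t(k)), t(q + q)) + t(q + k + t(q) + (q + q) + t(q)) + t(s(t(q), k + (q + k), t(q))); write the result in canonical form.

Answer: s(k + k + k + q + q + s(k, q, q), s(k, q, k) + t(k) + t(k), t(q + q)) + t(k + k + q + q + q + q + r(k, k + q + q + t(q), k) + t(q) + t(q)) + t(s(t(q), k + k + q, t(q)))

Derivation:
Canonical form:  s(k + k + k + q + q + s(k, q, q), s(k, q, k) + t(k) + t(k), t(q + q)) + t(k + q + q + q + t(q) + t(q)) + t(s(t(q), k + k + q, t(q)))
Apply R3:  consuming q, t(q);  x := k + q + q + t(q)
The variable takes the whole remainder — replace the entire application.
New term:  s(k + k + k + q + q + s(k, q, q), s(k, q, k) + t(k) + t(k), t(q + q)) + t(k + k + q + q + q + q + r(k, k + q + q + t(q), k) + t(q) + t(q)) + t(s(t(q), k + k + q, t(q)))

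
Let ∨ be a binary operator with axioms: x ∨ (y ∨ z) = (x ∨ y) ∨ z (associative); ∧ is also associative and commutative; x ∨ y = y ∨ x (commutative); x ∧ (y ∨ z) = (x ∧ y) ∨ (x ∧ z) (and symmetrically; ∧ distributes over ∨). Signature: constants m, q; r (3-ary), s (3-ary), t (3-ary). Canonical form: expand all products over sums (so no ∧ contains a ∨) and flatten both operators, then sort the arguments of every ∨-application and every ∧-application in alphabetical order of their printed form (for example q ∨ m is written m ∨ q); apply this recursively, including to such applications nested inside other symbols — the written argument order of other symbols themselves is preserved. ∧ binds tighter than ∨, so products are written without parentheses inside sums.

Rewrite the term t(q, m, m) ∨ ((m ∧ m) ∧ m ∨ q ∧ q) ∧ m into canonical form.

Answer: m ∧ m ∧ m ∧ m ∨ m ∧ q ∧ q ∨ t(q, m, m)

Derivation:
Distribute:  t(q, m, m) ∨ m ∧ m ∧ m ∧ m ∨ m ∧ q ∧ q
Sort arguments:  m ∧ m ∧ m ∧ m ∨ m ∧ q ∧ q ∨ t(q, m, m)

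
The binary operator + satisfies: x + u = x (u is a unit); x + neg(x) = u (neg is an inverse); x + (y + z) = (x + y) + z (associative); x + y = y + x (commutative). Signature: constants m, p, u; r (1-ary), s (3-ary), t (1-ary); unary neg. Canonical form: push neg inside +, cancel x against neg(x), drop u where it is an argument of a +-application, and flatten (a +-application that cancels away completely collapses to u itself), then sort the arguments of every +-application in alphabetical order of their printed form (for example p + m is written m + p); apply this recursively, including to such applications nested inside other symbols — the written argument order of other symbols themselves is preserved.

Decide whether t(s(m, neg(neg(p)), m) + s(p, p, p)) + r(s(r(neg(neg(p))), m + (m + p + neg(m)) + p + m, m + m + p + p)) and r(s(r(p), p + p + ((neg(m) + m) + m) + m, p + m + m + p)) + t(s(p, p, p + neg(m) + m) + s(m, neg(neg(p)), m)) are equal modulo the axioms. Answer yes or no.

Left:  t(s(m, neg(neg(p)), m) + s(p, p, p)) + r(s(r(neg(neg(p))), m + (m + p + neg(m)) + p + m, m + m + p + p))
  Push neg inside:  distribute neg over + and collapse double neg
  Collect:  t(s(m, p, m) + s(p, p, p)) + r(s(r(p), m + m + p + p, m + m + p + p))
  Order the arguments:  r(s(r(p), m + m + p + p, m + m + p + p)) + t(s(m, p, m) + s(p, p, p))
Right:  r(s(r(p), p + p + ((neg(m) + m) + m) + m, p + m + m + p)) + t(s(p, p, p + neg(m) + m) + s(m, neg(neg(p)), m))
  Push neg inside:  distribute neg over + and collapse double neg
  Collect:  r(s(r(p), m + m + p + p, m + m + p + p)) + t(s(m, p, m) + s(p, p, p))

Answer: yes — both canonical forms are r(s(r(p), m + m + p + p, m + m + p + p)) + t(s(m, p, m) + s(p, p, p))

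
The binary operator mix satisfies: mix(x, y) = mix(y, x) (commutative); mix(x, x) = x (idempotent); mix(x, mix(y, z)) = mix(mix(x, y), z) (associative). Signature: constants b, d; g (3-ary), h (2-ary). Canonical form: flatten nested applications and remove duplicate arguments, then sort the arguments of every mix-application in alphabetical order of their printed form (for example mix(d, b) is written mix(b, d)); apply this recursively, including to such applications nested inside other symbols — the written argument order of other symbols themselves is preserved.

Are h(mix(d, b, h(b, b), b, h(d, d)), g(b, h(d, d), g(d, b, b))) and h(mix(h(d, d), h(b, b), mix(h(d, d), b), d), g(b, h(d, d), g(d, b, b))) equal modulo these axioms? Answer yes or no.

Left:  h(mix(d, b, h(b, b), b, h(d, d)), g(b, h(d, d), g(d, b, b)))
  Focus inside:  mix(d, b, h(b, b), b, h(d, d))
  Idempotence:  drop duplicate b
  Sort:  mix(b, d, h(b, b), h(d, d))
  Put back:  h(mix(b, d, h(b, b), h(d, d)), g(b, h(d, d), g(d, b, b)))
Right:  h(mix(h(d, d), h(b, b), mix(h(d, d), b), d), g(b, h(d, d), g(d, b, b)))
  Focus inside:  mix(h(d, d), h(b, b), mix(h(d, d), b), d)
  Flatten:  mix(h(d, d), h(b, b), h(d, d), b, d)
  Idempotence:  drop duplicate h(d, d)
  Order the arguments:  mix(b, d, h(b, b), h(d, d))
  Put back:  h(mix(b, d, h(b, b), h(d, d)), g(b, h(d, d), g(d, b, b)))

Answer: yes — both canonical forms are h(mix(b, d, h(b, b), h(d, d)), g(b, h(d, d), g(d, b, b)))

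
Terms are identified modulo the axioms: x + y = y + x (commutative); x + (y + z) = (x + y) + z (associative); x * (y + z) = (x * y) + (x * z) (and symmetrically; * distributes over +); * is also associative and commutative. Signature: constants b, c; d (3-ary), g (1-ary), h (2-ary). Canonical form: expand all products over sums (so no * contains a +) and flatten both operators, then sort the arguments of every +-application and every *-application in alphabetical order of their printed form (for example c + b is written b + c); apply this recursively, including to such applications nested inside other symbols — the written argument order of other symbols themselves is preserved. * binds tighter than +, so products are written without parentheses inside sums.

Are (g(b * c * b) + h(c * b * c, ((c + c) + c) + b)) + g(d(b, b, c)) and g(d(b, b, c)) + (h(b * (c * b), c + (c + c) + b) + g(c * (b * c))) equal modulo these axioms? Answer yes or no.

Left:  (g(b * c * b) + h(c * b * c, ((c + c) + c) + b)) + g(d(b, b, c))
  Un-nest:  g(b * b * c) + h(b * c * c, b + c + c + c) + g(d(b, b, c))
  Sort arguments:  g(b * b * c) + g(d(b, b, c)) + h(b * c * c, b + c + c + c)
Right:  g(d(b, b, c)) + (h(b * (c * b), c + (c + c) + b) + g(c * (b * c)))
  Un-nest:  g(d(b, b, c)) + h(b * b * c, b + c + c + c) + g(b * c * c)
  Order the arguments:  g(b * c * c) + g(d(b, b, c)) + h(b * b * c, b + c + c + c)

Answer: no — g(b * b * c) + g(d(b, b, c)) + h(b * c * c, b + c + c + c) vs g(b * c * c) + g(d(b, b, c)) + h(b * b * c, b + c + c + c)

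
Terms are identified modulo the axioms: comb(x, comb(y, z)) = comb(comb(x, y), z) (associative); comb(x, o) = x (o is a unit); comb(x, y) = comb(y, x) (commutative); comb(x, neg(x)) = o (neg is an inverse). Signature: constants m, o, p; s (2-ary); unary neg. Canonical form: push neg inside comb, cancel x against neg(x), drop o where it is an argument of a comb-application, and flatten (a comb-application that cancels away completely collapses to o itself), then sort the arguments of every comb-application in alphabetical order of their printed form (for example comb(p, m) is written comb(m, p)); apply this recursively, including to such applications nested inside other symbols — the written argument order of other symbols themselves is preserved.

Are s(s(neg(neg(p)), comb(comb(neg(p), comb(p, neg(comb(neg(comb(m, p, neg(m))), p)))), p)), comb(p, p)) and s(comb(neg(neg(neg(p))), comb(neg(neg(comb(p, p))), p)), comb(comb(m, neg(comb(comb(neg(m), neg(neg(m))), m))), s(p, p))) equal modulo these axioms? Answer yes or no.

Answer: no — s(s(p, p), comb(p, p)) vs s(comb(p, p), s(p, p))

Derivation:
Left:  s(s(neg(neg(p)), comb(comb(neg(p), comb(p, neg(comb(neg(comb(m, p, neg(m))), p)))), p)), comb(p, p))
  Work inside:  comb(comb(neg(p), comb(p, neg(comb(neg(comb(m, p, neg(m))), p)))), p)
  Push neg inside:  distribute neg over comb and collapse double neg
  Cancel inverse pairs:  m cancels
  Collect:  p
  Put back:  s(s(p, p), comb(p, p))
Right:  s(comb(neg(neg(neg(p))), comb(neg(neg(comb(p, p))), p)), comb(comb(m, neg(comb(comb(neg(m), neg(neg(m))), m))), s(p, p)))
  Focus inside:  comb(comb(m, neg(comb(comb(neg(m), neg(neg(m))), m))), s(p, p))
  Push neg inside:  distribute neg over comb and collapse double neg
  Cancel inverse pairs:  m cancels
  Collect terms:  s(p, p)
  Put back:  s(comb(p, p), s(p, p))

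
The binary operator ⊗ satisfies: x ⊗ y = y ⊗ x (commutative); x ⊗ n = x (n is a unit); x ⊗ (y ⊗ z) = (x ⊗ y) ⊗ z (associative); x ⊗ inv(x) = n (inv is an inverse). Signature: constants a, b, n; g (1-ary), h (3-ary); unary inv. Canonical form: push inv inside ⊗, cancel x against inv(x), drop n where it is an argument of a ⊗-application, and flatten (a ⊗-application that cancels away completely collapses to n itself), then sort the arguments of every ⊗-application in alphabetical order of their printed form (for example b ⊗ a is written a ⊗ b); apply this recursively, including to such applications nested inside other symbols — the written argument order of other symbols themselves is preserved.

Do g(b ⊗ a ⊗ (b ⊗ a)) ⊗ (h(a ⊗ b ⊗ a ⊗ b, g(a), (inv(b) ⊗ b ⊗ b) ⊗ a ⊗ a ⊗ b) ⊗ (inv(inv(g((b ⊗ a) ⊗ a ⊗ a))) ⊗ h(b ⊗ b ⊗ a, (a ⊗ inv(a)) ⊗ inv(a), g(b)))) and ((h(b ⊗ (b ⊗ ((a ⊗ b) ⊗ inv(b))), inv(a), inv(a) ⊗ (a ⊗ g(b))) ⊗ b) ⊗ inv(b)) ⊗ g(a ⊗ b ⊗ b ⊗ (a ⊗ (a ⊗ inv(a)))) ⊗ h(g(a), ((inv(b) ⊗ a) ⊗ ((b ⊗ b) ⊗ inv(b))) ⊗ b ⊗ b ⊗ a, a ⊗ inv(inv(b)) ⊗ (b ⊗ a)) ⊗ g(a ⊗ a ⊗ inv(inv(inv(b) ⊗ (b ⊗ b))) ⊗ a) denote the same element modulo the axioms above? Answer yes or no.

Left:  g(b ⊗ a ⊗ (b ⊗ a)) ⊗ (h(a ⊗ b ⊗ a ⊗ b, g(a), (inv(b) ⊗ b ⊗ b) ⊗ a ⊗ a ⊗ b) ⊗ (inv(inv(g((b ⊗ a) ⊗ a ⊗ a))) ⊗ h(b ⊗ b ⊗ a, (a ⊗ inv(a)) ⊗ inv(a), g(b))))
  Push inv inside:  distribute inv over ⊗ and collapse double inv
  Combine occurrences:  g(a ⊗ a ⊗ b ⊗ b) ⊗ h(a ⊗ a ⊗ b ⊗ b, g(a), a ⊗ a ⊗ b ⊗ b) ⊗ g(a ⊗ a ⊗ a ⊗ b) ⊗ h(a ⊗ b ⊗ b, inv(a), g(b))
  Order the arguments:  g(a ⊗ a ⊗ a ⊗ b) ⊗ g(a ⊗ a ⊗ b ⊗ b) ⊗ h(a ⊗ a ⊗ b ⊗ b, g(a), a ⊗ a ⊗ b ⊗ b) ⊗ h(a ⊗ b ⊗ b, inv(a), g(b))
Right:  ((h(b ⊗ (b ⊗ ((a ⊗ b) ⊗ inv(b))), inv(a), inv(a) ⊗ (a ⊗ g(b))) ⊗ b) ⊗ inv(b)) ⊗ g(a ⊗ b ⊗ b ⊗ (a ⊗ (a ⊗ inv(a)))) ⊗ h(g(a), ((inv(b) ⊗ a) ⊗ ((b ⊗ b) ⊗ inv(b))) ⊗ b ⊗ b ⊗ a, a ⊗ inv(inv(b)) ⊗ (b ⊗ a)) ⊗ g(a ⊗ a ⊗ inv(inv(inv(b) ⊗ (b ⊗ b))) ⊗ a)
  Push inv inside:  distribute inv over ⊗ and collapse double inv
  Cancel:  b cancels
  Collect:  h(a ⊗ b ⊗ b, inv(a), g(b)) ⊗ g(a ⊗ a ⊗ b ⊗ b) ⊗ h(g(a), a ⊗ a ⊗ b ⊗ b, a ⊗ a ⊗ b ⊗ b) ⊗ g(a ⊗ a ⊗ a ⊗ b)
  Sort arguments:  g(a ⊗ a ⊗ a ⊗ b) ⊗ g(a ⊗ a ⊗ b ⊗ b) ⊗ h(a ⊗ b ⊗ b, inv(a), g(b)) ⊗ h(g(a), a ⊗ a ⊗ b ⊗ b, a ⊗ a ⊗ b ⊗ b)

Answer: no — g(a ⊗ a ⊗ a ⊗ b) ⊗ g(a ⊗ a ⊗ b ⊗ b) ⊗ h(a ⊗ a ⊗ b ⊗ b, g(a), a ⊗ a ⊗ b ⊗ b) ⊗ h(a ⊗ b ⊗ b, inv(a), g(b)) vs g(a ⊗ a ⊗ a ⊗ b) ⊗ g(a ⊗ a ⊗ b ⊗ b) ⊗ h(a ⊗ b ⊗ b, inv(a), g(b)) ⊗ h(g(a), a ⊗ a ⊗ b ⊗ b, a ⊗ a ⊗ b ⊗ b)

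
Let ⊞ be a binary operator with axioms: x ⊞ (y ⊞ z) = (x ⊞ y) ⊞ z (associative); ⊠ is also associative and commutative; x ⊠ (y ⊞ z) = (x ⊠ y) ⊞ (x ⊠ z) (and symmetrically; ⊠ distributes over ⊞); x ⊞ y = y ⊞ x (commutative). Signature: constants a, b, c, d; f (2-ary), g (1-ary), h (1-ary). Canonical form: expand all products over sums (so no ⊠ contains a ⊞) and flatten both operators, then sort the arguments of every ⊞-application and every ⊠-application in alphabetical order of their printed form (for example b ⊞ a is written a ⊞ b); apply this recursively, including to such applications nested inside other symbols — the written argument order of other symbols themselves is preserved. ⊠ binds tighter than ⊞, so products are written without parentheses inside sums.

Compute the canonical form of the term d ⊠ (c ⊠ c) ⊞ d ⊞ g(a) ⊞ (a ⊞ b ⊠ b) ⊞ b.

Flatten:  c ⊠ c ⊠ d ⊞ d ⊞ g(a) ⊞ a ⊞ b ⊠ b ⊞ b
Order the arguments:  a ⊞ b ⊞ b ⊠ b ⊞ c ⊠ c ⊠ d ⊞ d ⊞ g(a)

Answer: a ⊞ b ⊞ b ⊠ b ⊞ c ⊠ c ⊠ d ⊞ d ⊞ g(a)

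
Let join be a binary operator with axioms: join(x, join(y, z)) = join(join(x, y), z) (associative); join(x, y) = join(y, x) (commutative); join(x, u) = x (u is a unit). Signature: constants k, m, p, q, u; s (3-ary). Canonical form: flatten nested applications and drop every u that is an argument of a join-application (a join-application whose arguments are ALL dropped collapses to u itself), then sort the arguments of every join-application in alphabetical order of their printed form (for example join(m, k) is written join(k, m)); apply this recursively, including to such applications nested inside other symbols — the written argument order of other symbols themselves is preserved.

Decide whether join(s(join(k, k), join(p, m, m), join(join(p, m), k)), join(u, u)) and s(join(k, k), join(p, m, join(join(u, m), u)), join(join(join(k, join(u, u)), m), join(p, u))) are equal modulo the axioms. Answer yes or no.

Answer: yes — both canonical forms are s(join(k, k), join(m, m, p), join(k, m, p))

Derivation:
Left:  join(s(join(k, k), join(p, m, m), join(join(p, m), k)), join(u, u))
  Flatten:  join(s(join(k, k), join(p, m, m), join(join(p, m), k)), u, u)
  Canonicalize subterm:  s(join(k, k), join(p, m, m), join(join(p, m), k))  →  s(join(k, k), join(m, m, p), join(k, m, p))
  Drop the unit:  drop u (×2)
  Order the arguments:  s(join(k, k), join(m, m, p), join(k, m, p))
Right:  s(join(k, k), join(p, m, join(join(u, m), u)), join(join(join(k, join(u, u)), m), join(p, u)))
  Work inside:  join(join(join(k, join(u, u)), m), join(p, u))
  Merge nested applications:  join(k, u, u, m, p, u)
  Unit:  drop u (×3)
  Order the arguments:  join(k, m, p)
  Reassemble:  s(join(k, k), join(m, m, p), join(k, m, p))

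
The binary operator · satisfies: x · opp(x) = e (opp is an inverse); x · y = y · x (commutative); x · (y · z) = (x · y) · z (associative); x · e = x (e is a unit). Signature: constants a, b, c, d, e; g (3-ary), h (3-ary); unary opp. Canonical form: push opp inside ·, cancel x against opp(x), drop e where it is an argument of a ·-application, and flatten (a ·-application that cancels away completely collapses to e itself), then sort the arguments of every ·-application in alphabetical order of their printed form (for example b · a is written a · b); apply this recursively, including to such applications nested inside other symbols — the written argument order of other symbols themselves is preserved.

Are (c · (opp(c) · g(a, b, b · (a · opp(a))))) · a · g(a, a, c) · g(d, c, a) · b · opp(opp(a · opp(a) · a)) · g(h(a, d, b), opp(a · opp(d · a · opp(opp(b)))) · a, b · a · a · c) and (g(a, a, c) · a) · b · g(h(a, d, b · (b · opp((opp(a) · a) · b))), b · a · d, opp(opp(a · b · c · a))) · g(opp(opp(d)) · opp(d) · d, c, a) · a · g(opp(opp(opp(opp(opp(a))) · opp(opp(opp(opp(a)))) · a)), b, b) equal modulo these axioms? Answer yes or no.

Answer: yes — both canonical forms are a · a · b · g(a, a, c) · g(a, b, b) · g(d, c, a) · g(h(a, d, b), a · b · d, a · a · b · c)

Derivation:
Left:  (c · (opp(c) · g(a, b, b · (a · opp(a))))) · a · g(a, a, c) · g(d, c, a) · b · opp(opp(a · opp(a) · a)) · g(h(a, d, b), opp(a · opp(d · a · opp(opp(b)))) · a, b · a · a · c)
  Push opp inside:  distribute opp over · and collapse double opp
  Cancel inverse pairs:  c cancels
  Collect:  g(a, b, b) · a · a · g(a, a, c) · g(d, c, a) · b · g(h(a, d, b), a · b · d, a · a · b · c)
  Sort arguments:  a · a · b · g(a, a, c) · g(a, b, b) · g(d, c, a) · g(h(a, d, b), a · b · d, a · a · b · c)
Right:  (g(a, a, c) · a) · b · g(h(a, d, b · (b · opp((opp(a) · a) · b))), b · a · d, opp(opp(a · b · c · a))) · g(opp(opp(d)) · opp(d) · d, c, a) · a · g(opp(opp(opp(opp(opp(a))) · opp(opp(opp(opp(a)))) · a)), b, b)
  Push opp inside:  distribute opp over · and collapse double opp
  Combine occurrences:  g(a, a, c) · a · a · b · g(h(a, d, b), a · b · d, a · a · b · c) · g(d, c, a) · g(a, b, b)
  Sort:  a · a · b · g(a, a, c) · g(a, b, b) · g(d, c, a) · g(h(a, d, b), a · b · d, a · a · b · c)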